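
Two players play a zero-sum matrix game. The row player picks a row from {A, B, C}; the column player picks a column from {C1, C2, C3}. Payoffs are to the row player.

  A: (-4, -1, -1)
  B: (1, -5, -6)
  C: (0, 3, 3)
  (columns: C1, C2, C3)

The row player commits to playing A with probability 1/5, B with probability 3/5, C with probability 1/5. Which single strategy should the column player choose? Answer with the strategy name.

C3

If the column player plays C1, the row player's expected payoff is (1/5)·(-4) + (3/5)·1 + (1/5)·0 = -1/5.
If the column player plays C2, the row player's expected payoff is (1/5)·(-1) + (3/5)·(-5) + (1/5)·3 = -13/5.
If the column player plays C3, the row player's expected payoff is (1/5)·(-1) + (3/5)·(-6) + (1/5)·3 = -16/5.
The column player minimizes the row player's payoff; the smallest is -16/5, so the best response is C3.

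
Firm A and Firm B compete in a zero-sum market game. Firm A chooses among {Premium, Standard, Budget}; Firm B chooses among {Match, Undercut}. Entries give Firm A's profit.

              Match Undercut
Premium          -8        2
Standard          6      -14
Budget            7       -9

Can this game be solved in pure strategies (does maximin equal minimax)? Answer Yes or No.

Row minima: Premium → -8, Standard → -14, Budget → -9; maximin = -8.
Column maxima: Match → 7, Undercut → 2; minimax = 2.
-8 ≠ 2, so no pure-strategy equilibrium exists.

No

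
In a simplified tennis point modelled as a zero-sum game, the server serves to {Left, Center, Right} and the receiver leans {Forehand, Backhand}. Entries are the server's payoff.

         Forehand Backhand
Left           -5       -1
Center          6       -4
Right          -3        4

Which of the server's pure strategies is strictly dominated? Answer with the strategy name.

Right gives a strictly higher payoff than Left against every column: -3 > -5, 4 > -1.
So Left is strictly dominated and the server never plays it.

Left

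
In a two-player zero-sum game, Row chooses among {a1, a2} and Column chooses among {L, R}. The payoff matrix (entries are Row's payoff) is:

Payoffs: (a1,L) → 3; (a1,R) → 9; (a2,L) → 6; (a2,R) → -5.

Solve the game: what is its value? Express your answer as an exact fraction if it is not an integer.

Row minima: a1 → 3, a2 → -5; maximin = 3.
Column maxima: L → 6, R → 9; minimax = 6.
3 ≠ 6, so there is no saddle point; optimal play is mixed.
Let Row play a1 with probability p. Expected payoff against L: 3p + 6(1−p) = −3p + 6; against R: 9p + (-5)(1−p) = 14p − 5.
Setting these equal: −3p + 6 = 14p − 5 ⇒ −17p = -11 ⇒ p = 11/17, and the value is (-3)·(11/17) + 6 = 69/17.
For Column: with q = P(L), equating a1's and a2's payoffs gives −6q + 9 = 11q − 5 ⇒ q = 14/17.

69/17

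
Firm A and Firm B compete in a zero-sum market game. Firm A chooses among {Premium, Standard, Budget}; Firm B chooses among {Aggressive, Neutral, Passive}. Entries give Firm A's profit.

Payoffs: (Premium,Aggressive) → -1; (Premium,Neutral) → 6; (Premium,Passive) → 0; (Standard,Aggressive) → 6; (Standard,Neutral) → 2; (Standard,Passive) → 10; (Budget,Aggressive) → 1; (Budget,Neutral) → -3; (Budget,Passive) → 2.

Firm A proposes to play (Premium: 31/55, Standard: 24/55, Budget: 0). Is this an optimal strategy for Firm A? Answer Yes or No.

Against Aggressive this mix gives (31/55)·(-1) + (24/55)·6 = 113/55.
Against Neutral this mix gives (31/55)·6 + (24/55)·2 = 234/55.
Against Passive this mix gives (31/55)·0 + (24/55)·10 = 48/11.
Firm B will play Aggressive, holding Firm A to 113/55. Shifting weight toward the row that does better against Aggressive would raise this floor (the equalizing mix achieves 38/11 against both Aggressive and Neutral), so the proposed strategy is not optimal.

No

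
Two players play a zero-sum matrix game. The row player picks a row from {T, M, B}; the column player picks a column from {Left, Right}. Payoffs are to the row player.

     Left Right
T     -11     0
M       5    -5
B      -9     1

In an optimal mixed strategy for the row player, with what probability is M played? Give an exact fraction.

Row minima: T → -11, M → -5, B → -9; maximin = -5.
Column maxima: Left → 5, Right → 1; minimax = 1.
-5 ≠ 1, so there is no saddle point; optimal play is mixed.
T is strictly dominated by B, so the row player never plays it.
On the remaining 2×2 (M, B vs Left, Right):
Let the row player play M with probability p. Expected payoff against Left: 5p + (-9)(1−p) = 14p − 9; against Right: (-5)p + 1(1−p) = −6p + 1.
Setting these equal: 14p − 9 = −6p + 1 ⇒ 20p = 10 ⇒ p = 1/2, and the value is (14)·(1/2) − 9 = -2.
For the column player: with q = P(Left), equating M's and B's payoffs gives 10q − 5 = −10q + 1 ⇒ q = 3/10.

1/2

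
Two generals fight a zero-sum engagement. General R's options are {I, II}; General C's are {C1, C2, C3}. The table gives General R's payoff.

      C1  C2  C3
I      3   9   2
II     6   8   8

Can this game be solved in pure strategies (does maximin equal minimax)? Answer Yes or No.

Yes

Row minima: I → 2, II → 6; maximin = 6.
Column maxima: C1 → 6, C2 → 9, C3 → 8; minimax = 6.
maximin = minimax = 6, so a saddle point exists.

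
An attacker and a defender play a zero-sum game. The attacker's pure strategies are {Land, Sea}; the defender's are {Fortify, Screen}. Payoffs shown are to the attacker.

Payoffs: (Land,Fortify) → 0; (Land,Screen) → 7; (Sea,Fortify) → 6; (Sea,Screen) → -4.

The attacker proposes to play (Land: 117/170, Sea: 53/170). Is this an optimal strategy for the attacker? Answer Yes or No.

Against Fortify this mix gives (117/170)·0 + (53/170)·6 = 159/85.
Against Screen this mix gives (117/170)·7 + (53/170)·(-4) = 607/170.
The defender will play Fortify, holding the attacker to 159/85. Shifting weight toward the row that does better against Fortify would raise this floor (the equalizing mix achieves 42/17 against both Fortify and Screen), so the proposed strategy is not optimal.

No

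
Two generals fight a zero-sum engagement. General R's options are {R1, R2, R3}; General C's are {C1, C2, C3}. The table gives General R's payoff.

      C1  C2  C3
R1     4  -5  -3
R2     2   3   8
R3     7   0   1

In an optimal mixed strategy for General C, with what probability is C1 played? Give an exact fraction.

Row minima: R1 → -5, R2 → 2, R3 → 0; maximin = 2.
Column maxima: C1 → 7, C2 → 3, C3 → 8; minimax = 3.
2 ≠ 3, so there is no saddle point; optimal play is mixed.
R1 is strictly dominated by R3, so General R never plays it.
C3 is strictly dominated by C2 (it gives General R strictly more in every row), so General C never plays it.
On the remaining 2×2 (R2, R3 vs C1, C2):
Let General R play R2 with probability p. Expected payoff against C1: 2p + 7(1−p) = −5p + 7; against C2: 3p + 0(1−p) = 3p.
Setting these equal: −5p + 7 = 3p ⇒ −8p = -7 ⇒ p = 7/8, and the value is (-5)·(7/8) + 7 = 21/8.
For General C: with q = P(C1), equating R2's and R3's payoffs gives −q + 3 = 7q ⇒ q = 3/8.

3/8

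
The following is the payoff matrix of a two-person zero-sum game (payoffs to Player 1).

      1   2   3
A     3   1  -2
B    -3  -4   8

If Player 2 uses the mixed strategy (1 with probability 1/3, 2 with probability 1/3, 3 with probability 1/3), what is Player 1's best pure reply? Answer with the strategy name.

A

Expected payoff of A: (1/3)·3 + (1/3)·1 + (1/3)·(-2) = 2/3.
Expected payoff of B: (1/3)·(-3) + (1/3)·(-4) + (1/3)·8 = 1/3.
The largest is 2/3, so Player 1's best response is A.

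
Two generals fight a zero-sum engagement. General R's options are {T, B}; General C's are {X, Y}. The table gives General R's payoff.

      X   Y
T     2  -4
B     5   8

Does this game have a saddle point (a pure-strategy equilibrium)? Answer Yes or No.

Yes

Row minima: T → -4, B → 5; maximin = 5.
Column maxima: X → 5, Y → 8; minimax = 5.
maximin = minimax = 5, so a saddle point exists.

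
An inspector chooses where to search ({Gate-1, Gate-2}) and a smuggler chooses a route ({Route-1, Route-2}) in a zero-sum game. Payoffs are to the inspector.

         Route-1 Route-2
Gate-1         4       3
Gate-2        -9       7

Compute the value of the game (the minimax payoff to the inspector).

Row minima: Gate-1 → 3, Gate-2 → -9; maximin = 3.
Column maxima: Route-1 → 4, Route-2 → 7; minimax = 4.
3 ≠ 4, so there is no saddle point; optimal play is mixed.
Let the inspector play Gate-1 with probability p. Expected payoff against Route-1: 4p + (-9)(1−p) = 13p − 9; against Route-2: 3p + 7(1−p) = −4p + 7.
Setting these equal: 13p − 9 = −4p + 7 ⇒ 17p = 16 ⇒ p = 16/17, and the value is (13)·(16/17) − 9 = 55/17.
For the smuggler: with q = P(Route-1), equating Gate-1's and Gate-2's payoffs gives q + 3 = −16q + 7 ⇒ q = 4/17.

55/17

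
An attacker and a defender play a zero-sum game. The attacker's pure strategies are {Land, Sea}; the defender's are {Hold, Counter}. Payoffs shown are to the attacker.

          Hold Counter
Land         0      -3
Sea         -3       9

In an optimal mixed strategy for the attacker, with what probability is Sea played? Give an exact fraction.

Row minima: Land → -3, Sea → -3; maximin = -3.
Column maxima: Hold → 0, Counter → 9; minimax = 0.
-3 ≠ 0, so there is no saddle point; optimal play is mixed.
Let the attacker play Land with probability p. Expected payoff against Hold: 0p + (-3)(1−p) = 3p − 3; against Counter: (-3)p + 9(1−p) = −12p + 9.
Setting these equal: 3p − 3 = −12p + 9 ⇒ 15p = 12 ⇒ p = 4/5, and the value is (3)·(4/5) − 3 = -3/5.
For the defender: with q = P(Hold), equating Land's and Sea's payoffs gives 3q − 3 = −12q + 9 ⇒ q = 4/5.

1/5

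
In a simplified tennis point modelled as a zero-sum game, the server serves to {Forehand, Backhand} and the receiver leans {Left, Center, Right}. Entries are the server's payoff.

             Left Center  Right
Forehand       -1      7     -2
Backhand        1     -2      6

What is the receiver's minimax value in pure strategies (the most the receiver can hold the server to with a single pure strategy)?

1

Column maxima: Left → 1, Center → 7, Right → 6.
The smallest of these is 1.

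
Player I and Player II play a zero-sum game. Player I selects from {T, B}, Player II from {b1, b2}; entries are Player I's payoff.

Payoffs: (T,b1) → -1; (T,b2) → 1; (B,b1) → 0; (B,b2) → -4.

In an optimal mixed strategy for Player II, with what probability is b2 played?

1/6

Row minima: T → -1, B → -4; maximin = -1.
Column maxima: b1 → 0, b2 → 1; minimax = 0.
-1 ≠ 0, so there is no saddle point; optimal play is mixed.
Let Player I play T with probability p. Expected payoff against b1: (-1)p + 0(1−p) = −p; against b2: 1p + (-4)(1−p) = 5p − 4.
Setting these equal: −p = 5p − 4 ⇒ −6p = -4 ⇒ p = 2/3, and the value is (-1)·(2/3) = -2/3.
For Player II: with q = P(b1), equating T's and B's payoffs gives −2q + 1 = 4q − 4 ⇒ q = 5/6.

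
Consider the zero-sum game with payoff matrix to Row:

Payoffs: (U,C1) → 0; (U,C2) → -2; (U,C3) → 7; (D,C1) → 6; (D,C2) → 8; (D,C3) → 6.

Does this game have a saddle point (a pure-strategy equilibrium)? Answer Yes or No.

Row minima: U → -2, D → 6; maximin = 6.
Column maxima: C1 → 6, C2 → 8, C3 → 7; minimax = 6.
maximin = minimax = 6, so a saddle point exists.

Yes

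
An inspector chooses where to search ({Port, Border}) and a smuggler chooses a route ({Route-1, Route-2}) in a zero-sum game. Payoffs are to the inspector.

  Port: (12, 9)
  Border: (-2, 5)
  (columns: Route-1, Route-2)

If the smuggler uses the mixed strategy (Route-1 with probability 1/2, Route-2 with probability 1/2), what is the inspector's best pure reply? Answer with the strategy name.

Port

Expected payoff of Port: (1/2)·12 + (1/2)·9 = 21/2.
Expected payoff of Border: (1/2)·(-2) + (1/2)·5 = 3/2.
The largest is 21/2, so the inspector's best response is Port.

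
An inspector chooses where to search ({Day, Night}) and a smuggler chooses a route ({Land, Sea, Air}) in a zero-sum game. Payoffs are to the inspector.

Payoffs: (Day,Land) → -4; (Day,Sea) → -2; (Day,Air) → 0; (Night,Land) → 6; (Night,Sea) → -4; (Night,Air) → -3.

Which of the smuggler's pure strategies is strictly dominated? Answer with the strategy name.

Sea holds the inspector's payoff strictly below Air in every row: -2 < 0, -4 < -3.
So Air is strictly dominated for the smuggler.

Air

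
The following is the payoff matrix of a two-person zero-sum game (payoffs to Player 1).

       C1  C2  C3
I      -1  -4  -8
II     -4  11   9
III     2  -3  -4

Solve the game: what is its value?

2/19

Row minima: I → -8, II → -4, III → -4; maximin = -4.
Column maxima: C1 → 2, C2 → 11, C3 → 9; minimax = 2.
-4 ≠ 2, so there is no saddle point; optimal play is mixed.
I is strictly dominated by III, so Player 1 never plays it.
C2 is strictly dominated by C3 (it gives Player 1 strictly more in every row), so Player 2 never plays it.
On the remaining 2×2 (II, III vs C1, C3):
Let Player 1 play II with probability p. Expected payoff against C1: (-4)p + 2(1−p) = −6p + 2; against C3: 9p + (-4)(1−p) = 13p − 4.
Setting these equal: −6p + 2 = 13p − 4 ⇒ −19p = -6 ⇒ p = 6/19, and the value is (-6)·(6/19) + 2 = 2/19.
For Player 2: with q = P(C1), equating II's and III's payoffs gives −13q + 9 = 6q − 4 ⇒ q = 13/19.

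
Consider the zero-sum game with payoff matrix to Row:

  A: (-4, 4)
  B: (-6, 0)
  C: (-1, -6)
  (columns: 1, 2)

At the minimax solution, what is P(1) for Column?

10/13

Row minima: A → -4, B → -6, C → -6; maximin = -4.
Column maxima: 1 → -1, 2 → 4; minimax = -1.
-4 ≠ -1, so there is no saddle point; optimal play is mixed.
B is strictly dominated by A, so Row never plays it.
On the remaining 2×2 (A, C vs 1, 2):
Let Row play A with probability p. Expected payoff against 1: (-4)p + (-1)(1−p) = −3p − 1; against 2: 4p + (-6)(1−p) = 10p − 6.
Setting these equal: −3p − 1 = 10p − 6 ⇒ −13p = -5 ⇒ p = 5/13, and the value is (-3)·(5/13) − 1 = -28/13.
For Column: with q = P(1), equating A's and C's payoffs gives −8q + 4 = 5q − 6 ⇒ q = 10/13.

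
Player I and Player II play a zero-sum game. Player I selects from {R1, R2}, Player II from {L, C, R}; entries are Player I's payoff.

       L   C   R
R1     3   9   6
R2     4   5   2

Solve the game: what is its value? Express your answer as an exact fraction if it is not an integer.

18/5

Row minima: R1 → 3, R2 → 2; maximin = 3.
Column maxima: L → 4, C → 9, R → 6; minimax = 4.
3 ≠ 4, so there is no saddle point; optimal play is mixed.
C is strictly dominated by L (it gives Player I strictly more in every row), so Player II never plays it.
On the remaining 2×2 (R1, R2 vs L, R):
Let Player I play R1 with probability p. Expected payoff against L: 3p + 4(1−p) = −p + 4; against R: 6p + 2(1−p) = 4p + 2.
Setting these equal: −p + 4 = 4p + 2 ⇒ −5p = -2 ⇒ p = 2/5, and the value is (-1)·(2/5) + 4 = 18/5.
For Player II: with q = P(L), equating R1's and R2's payoffs gives −3q + 6 = 2q + 2 ⇒ q = 4/5.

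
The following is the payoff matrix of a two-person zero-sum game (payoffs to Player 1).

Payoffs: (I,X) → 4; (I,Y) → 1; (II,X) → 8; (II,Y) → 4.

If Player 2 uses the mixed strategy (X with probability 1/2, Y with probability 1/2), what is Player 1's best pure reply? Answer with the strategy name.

II

Expected payoff of I: (1/2)·4 + (1/2)·1 = 5/2.
Expected payoff of II: (1/2)·8 + (1/2)·4 = 6.
The largest is 6, so Player 1's best response is II.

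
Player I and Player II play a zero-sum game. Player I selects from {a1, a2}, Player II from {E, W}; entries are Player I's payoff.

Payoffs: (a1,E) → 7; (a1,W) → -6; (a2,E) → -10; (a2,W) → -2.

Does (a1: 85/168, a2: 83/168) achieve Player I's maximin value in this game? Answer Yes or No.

Against E this mix gives (85/168)·7 + (83/168)·(-10) = -235/168.
Against W this mix gives (85/168)·(-6) + (83/168)·(-2) = -169/42.
Player II will play W, holding Player I to -169/42. Shifting weight toward the row that does better against W would raise this floor (the equalizing mix achieves -74/21 against both W and E), so the proposed strategy is not optimal.

No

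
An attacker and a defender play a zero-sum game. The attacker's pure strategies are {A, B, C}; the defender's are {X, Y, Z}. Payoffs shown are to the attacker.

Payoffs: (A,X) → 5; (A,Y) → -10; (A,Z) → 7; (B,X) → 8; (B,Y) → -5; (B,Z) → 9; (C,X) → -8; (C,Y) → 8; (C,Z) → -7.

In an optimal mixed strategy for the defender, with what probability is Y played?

16/29

Row minima: A → -10, B → -5, C → -8; maximin = -5.
Column maxima: X → 8, Y → 8, Z → 9; minimax = 8.
-5 ≠ 8, so there is no saddle point; optimal play is mixed.
A is strictly dominated by B, so the attacker never plays it.
Z is strictly dominated by X (it gives the attacker strictly more in every row), so the defender never plays it.
On the remaining 2×2 (B, C vs X, Y):
Let the attacker play B with probability p. Expected payoff against X: 8p + (-8)(1−p) = 16p − 8; against Y: (-5)p + 8(1−p) = −13p + 8.
Setting these equal: 16p − 8 = −13p + 8 ⇒ 29p = 16 ⇒ p = 16/29, and the value is (16)·(16/29) − 8 = 24/29.
For the defender: with q = P(X), equating B's and C's payoffs gives 13q − 5 = −16q + 8 ⇒ q = 13/29.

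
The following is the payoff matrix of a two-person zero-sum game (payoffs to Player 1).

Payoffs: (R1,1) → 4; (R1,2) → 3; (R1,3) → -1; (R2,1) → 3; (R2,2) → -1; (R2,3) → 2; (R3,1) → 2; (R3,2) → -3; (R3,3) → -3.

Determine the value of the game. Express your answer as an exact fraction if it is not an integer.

Row minima: R1 → -1, R2 → -1, R3 → -3; maximin = -1.
Column maxima: 1 → 4, 2 → 3, 3 → 2; minimax = 2.
-1 ≠ 2, so there is no saddle point; optimal play is mixed.
R3 is strictly dominated by R1, so Player 1 never plays it.
1 is strictly dominated by 2 (it gives Player 1 strictly more in every row), so Player 2 never plays it.
On the remaining 2×2 (R1, R2 vs 2, 3):
Let Player 1 play R1 with probability p. Expected payoff against 2: 3p + (-1)(1−p) = 4p − 1; against 3: (-1)p + 2(1−p) = −3p + 2.
Setting these equal: 4p − 1 = −3p + 2 ⇒ 7p = 3 ⇒ p = 3/7, and the value is (4)·(3/7) − 1 = 5/7.
For Player 2: with q = P(2), equating R1's and R2's payoffs gives 4q − 1 = −3q + 2 ⇒ q = 3/7.

5/7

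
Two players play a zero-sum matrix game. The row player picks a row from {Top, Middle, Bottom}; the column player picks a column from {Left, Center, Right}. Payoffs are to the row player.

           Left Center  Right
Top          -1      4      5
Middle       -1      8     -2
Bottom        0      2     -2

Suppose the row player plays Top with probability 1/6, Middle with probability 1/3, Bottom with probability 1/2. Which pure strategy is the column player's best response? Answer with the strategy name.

If the column player plays Left, the row player's expected payoff is (1/6)·(-1) + (1/3)·(-1) + (1/2)·0 = -1/2.
If the column player plays Center, the row player's expected payoff is (1/6)·4 + (1/3)·8 + (1/2)·2 = 13/3.
If the column player plays Right, the row player's expected payoff is (1/6)·5 + (1/3)·(-2) + (1/2)·(-2) = -5/6.
The column player minimizes the row player's payoff; the smallest is -5/6, so the best response is Right.

Right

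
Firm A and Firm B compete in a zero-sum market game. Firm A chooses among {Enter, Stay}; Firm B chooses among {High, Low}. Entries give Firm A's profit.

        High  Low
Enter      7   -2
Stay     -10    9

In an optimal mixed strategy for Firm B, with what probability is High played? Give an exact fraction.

Row minima: Enter → -2, Stay → -10; maximin = -2.
Column maxima: High → 7, Low → 9; minimax = 7.
-2 ≠ 7, so there is no saddle point; optimal play is mixed.
Let Firm A play Enter with probability p. Expected payoff against High: 7p + (-10)(1−p) = 17p − 10; against Low: (-2)p + 9(1−p) = −11p + 9.
Setting these equal: 17p − 10 = −11p + 9 ⇒ 28p = 19 ⇒ p = 19/28, and the value is (17)·(19/28) − 10 = 43/28.
For Firm B: with q = P(High), equating Enter's and Stay's payoffs gives 9q − 2 = −19q + 9 ⇒ q = 11/28.

11/28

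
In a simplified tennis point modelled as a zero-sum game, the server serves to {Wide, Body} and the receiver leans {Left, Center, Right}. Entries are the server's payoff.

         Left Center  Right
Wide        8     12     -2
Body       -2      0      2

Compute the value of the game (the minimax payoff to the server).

Row minima: Wide → -2, Body → -2; maximin = -2.
Column maxima: Left → 8, Center → 12, Right → 2; minimax = 2.
-2 ≠ 2, so there is no saddle point; optimal play is mixed.
Center is strictly dominated by Left (it gives the server strictly more in every row), so the receiver never plays it.
On the remaining 2×2 (Wide, Body vs Left, Right):
Let the server play Wide with probability p. Expected payoff against Left: 8p + (-2)(1−p) = 10p − 2; against Right: (-2)p + 2(1−p) = −4p + 2.
Setting these equal: 10p − 2 = −4p + 2 ⇒ 14p = 4 ⇒ p = 2/7, and the value is (10)·(2/7) − 2 = 6/7.
For the receiver: with q = P(Left), equating Wide's and Body's payoffs gives 10q − 2 = −4q + 2 ⇒ q = 2/7.

6/7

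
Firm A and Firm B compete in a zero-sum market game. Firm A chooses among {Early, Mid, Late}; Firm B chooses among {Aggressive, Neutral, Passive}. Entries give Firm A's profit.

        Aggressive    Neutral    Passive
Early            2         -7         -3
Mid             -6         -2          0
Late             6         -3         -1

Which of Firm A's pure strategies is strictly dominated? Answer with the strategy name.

Early

Late gives a strictly higher payoff than Early against every column: 6 > 2, -3 > -7, -1 > -3.
So Early is strictly dominated and Firm A never plays it.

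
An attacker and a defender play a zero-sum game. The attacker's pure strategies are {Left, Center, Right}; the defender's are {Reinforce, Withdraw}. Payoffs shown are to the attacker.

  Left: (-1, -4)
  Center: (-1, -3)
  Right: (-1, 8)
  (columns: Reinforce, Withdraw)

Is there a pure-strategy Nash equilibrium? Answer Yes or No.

Row minima: Left → -4, Center → -3, Right → -1; maximin = -1.
Column maxima: Reinforce → -1, Withdraw → 8; minimax = -1.
maximin = minimax = -1, so a saddle point exists.

Yes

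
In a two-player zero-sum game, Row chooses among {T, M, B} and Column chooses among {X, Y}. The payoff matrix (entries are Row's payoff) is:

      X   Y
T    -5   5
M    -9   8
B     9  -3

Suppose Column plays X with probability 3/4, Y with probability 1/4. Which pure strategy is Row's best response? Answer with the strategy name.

B

Expected payoff of T: (3/4)·(-5) + (1/4)·5 = -5/2.
Expected payoff of M: (3/4)·(-9) + (1/4)·8 = -19/4.
Expected payoff of B: (3/4)·9 + (1/4)·(-3) = 6.
The largest is 6, so Row's best response is B.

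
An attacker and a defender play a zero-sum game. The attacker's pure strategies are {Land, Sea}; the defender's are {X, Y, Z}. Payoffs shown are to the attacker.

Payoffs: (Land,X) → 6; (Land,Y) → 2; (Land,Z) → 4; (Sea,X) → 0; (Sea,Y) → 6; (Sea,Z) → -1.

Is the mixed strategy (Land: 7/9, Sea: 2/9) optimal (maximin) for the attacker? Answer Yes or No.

Yes

Against X this mix gives (7/9)·6 + (2/9)·0 = 14/3.
Against Y this mix gives (7/9)·2 + (2/9)·6 = 26/9.
Against Z this mix gives (7/9)·4 + (2/9)·(-1) = 26/9.
All of the defender's active replies (Y, Z) yield 26/9, and no column does worse for the attacker. The mix makes the defender indifferent and guarantees 26/9, so it is optimal.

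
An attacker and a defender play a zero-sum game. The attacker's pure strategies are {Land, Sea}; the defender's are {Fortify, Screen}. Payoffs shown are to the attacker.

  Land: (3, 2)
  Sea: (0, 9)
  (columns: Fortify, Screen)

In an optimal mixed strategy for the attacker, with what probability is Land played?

Row minima: Land → 2, Sea → 0; maximin = 2.
Column maxima: Fortify → 3, Screen → 9; minimax = 3.
2 ≠ 3, so there is no saddle point; optimal play is mixed.
Let the attacker play Land with probability p. Expected payoff against Fortify: 3p + 0(1−p) = 3p; against Screen: 2p + 9(1−p) = −7p + 9.
Setting these equal: 3p = −7p + 9 ⇒ 10p = 9 ⇒ p = 9/10, and the value is (3)·(9/10) = 27/10.
For the defender: with q = P(Fortify), equating Land's and Sea's payoffs gives q + 2 = −9q + 9 ⇒ q = 7/10.

9/10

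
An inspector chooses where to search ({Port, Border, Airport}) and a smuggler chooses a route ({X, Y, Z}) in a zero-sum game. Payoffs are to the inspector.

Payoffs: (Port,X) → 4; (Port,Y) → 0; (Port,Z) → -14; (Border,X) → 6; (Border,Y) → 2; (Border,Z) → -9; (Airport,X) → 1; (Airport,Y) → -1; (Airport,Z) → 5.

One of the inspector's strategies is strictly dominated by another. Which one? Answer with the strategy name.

Border gives a strictly higher payoff than Port against every column: 6 > 4, 2 > 0, -9 > -14.
So Port is strictly dominated and the inspector never plays it.

Port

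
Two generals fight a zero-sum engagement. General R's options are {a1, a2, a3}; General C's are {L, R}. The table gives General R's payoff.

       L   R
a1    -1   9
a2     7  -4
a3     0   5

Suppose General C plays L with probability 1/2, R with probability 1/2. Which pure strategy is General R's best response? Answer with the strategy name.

Expected payoff of a1: (1/2)·(-1) + (1/2)·9 = 4.
Expected payoff of a2: (1/2)·7 + (1/2)·(-4) = 3/2.
Expected payoff of a3: (1/2)·0 + (1/2)·5 = 5/2.
The largest is 4, so General R's best response is a1.

a1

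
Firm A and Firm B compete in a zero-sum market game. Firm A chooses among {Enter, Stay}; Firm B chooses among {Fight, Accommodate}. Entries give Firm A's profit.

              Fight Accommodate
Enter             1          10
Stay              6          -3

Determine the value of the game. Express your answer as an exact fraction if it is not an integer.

7/2

Row minima: Enter → 1, Stay → -3; maximin = 1.
Column maxima: Fight → 6, Accommodate → 10; minimax = 6.
1 ≠ 6, so there is no saddle point; optimal play is mixed.
Let Firm A play Enter with probability p. Expected payoff against Fight: 1p + 6(1−p) = −5p + 6; against Accommodate: 10p + (-3)(1−p) = 13p − 3.
Setting these equal: −5p + 6 = 13p − 3 ⇒ −18p = -9 ⇒ p = 1/2, and the value is (-5)·(1/2) + 6 = 7/2.
For Firm B: with q = P(Fight), equating Enter's and Stay's payoffs gives −9q + 10 = 9q − 3 ⇒ q = 13/18.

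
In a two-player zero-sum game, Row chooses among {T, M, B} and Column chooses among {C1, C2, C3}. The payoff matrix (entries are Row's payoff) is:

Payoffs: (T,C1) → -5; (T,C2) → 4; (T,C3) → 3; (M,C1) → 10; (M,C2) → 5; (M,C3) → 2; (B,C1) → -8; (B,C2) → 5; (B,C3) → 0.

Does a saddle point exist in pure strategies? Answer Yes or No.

Row minima: T → -5, M → 2, B → -8; maximin = 2.
Column maxima: C1 → 10, C2 → 5, C3 → 3; minimax = 3.
2 ≠ 3, so no pure-strategy equilibrium exists.

No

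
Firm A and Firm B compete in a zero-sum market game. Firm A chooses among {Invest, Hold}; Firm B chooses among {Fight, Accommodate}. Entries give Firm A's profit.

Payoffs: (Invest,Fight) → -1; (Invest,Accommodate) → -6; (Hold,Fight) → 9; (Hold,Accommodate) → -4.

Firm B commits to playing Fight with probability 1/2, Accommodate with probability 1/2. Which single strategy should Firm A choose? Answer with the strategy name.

Expected payoff of Invest: (1/2)·(-1) + (1/2)·(-6) = -7/2.
Expected payoff of Hold: (1/2)·9 + (1/2)·(-4) = 5/2.
The largest is 5/2, so Firm A's best response is Hold.

Hold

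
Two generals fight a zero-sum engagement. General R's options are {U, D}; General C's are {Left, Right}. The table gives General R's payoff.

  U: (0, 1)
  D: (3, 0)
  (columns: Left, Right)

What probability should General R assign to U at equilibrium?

3/4

Row minima: U → 0, D → 0; maximin = 0.
Column maxima: Left → 3, Right → 1; minimax = 1.
0 ≠ 1, so there is no saddle point; optimal play is mixed.
Let General R play U with probability p. Expected payoff against Left: 0p + 3(1−p) = −3p + 3; against Right: 1p + 0(1−p) = p.
Setting these equal: −3p + 3 = p ⇒ −4p = -3 ⇒ p = 3/4, and the value is (-3)·(3/4) + 3 = 3/4.
For General C: with q = P(Left), equating U's and D's payoffs gives −q + 1 = 3q ⇒ q = 1/4.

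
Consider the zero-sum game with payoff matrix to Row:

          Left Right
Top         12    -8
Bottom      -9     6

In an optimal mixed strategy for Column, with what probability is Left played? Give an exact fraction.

Row minima: Top → -8, Bottom → -9; maximin = -8.
Column maxima: Left → 12, Right → 6; minimax = 6.
-8 ≠ 6, so there is no saddle point; optimal play is mixed.
Let Row play Top with probability p. Expected payoff against Left: 12p + (-9)(1−p) = 21p − 9; against Right: (-8)p + 6(1−p) = −14p + 6.
Setting these equal: 21p − 9 = −14p + 6 ⇒ 35p = 15 ⇒ p = 3/7, and the value is (21)·(3/7) − 9 = 0.
For Column: with q = P(Left), equating Top's and Bottom's payoffs gives 20q − 8 = −15q + 6 ⇒ q = 2/5.

2/5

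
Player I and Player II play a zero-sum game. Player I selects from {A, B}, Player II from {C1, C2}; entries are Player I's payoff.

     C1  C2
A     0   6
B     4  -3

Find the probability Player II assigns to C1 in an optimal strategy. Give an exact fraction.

Row minima: A → 0, B → -3; maximin = 0.
Column maxima: C1 → 4, C2 → 6; minimax = 4.
0 ≠ 4, so there is no saddle point; optimal play is mixed.
Let Player I play A with probability p. Expected payoff against C1: 0p + 4(1−p) = −4p + 4; against C2: 6p + (-3)(1−p) = 9p − 3.
Setting these equal: −4p + 4 = 9p − 3 ⇒ −13p = -7 ⇒ p = 7/13, and the value is (-4)·(7/13) + 4 = 24/13.
For Player II: with q = P(C1), equating A's and B's payoffs gives −6q + 6 = 7q − 3 ⇒ q = 9/13.

9/13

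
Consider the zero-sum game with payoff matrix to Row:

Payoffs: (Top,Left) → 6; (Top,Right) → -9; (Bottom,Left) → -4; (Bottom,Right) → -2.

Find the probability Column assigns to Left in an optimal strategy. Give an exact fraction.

7/17

Row minima: Top → -9, Bottom → -4; maximin = -4.
Column maxima: Left → 6, Right → -2; minimax = -2.
-4 ≠ -2, so there is no saddle point; optimal play is mixed.
Let Row play Top with probability p. Expected payoff against Left: 6p + (-4)(1−p) = 10p − 4; against Right: (-9)p + (-2)(1−p) = −7p − 2.
Setting these equal: 10p − 4 = −7p − 2 ⇒ 17p = 2 ⇒ p = 2/17, and the value is (10)·(2/17) − 4 = -48/17.
For Column: with q = P(Left), equating Top's and Bottom's payoffs gives 15q − 9 = −2q − 2 ⇒ q = 7/17.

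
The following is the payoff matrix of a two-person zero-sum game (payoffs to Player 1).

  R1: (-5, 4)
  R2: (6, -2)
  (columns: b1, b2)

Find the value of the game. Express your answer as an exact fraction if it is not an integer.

14/17

Row minima: R1 → -5, R2 → -2; maximin = -2.
Column maxima: b1 → 6, b2 → 4; minimax = 4.
-2 ≠ 4, so there is no saddle point; optimal play is mixed.
Let Player 1 play R1 with probability p. Expected payoff against b1: (-5)p + 6(1−p) = −11p + 6; against b2: 4p + (-2)(1−p) = 6p − 2.
Setting these equal: −11p + 6 = 6p − 2 ⇒ −17p = -8 ⇒ p = 8/17, and the value is (-11)·(8/17) + 6 = 14/17.
For Player 2: with q = P(b1), equating R1's and R2's payoffs gives −9q + 4 = 8q − 2 ⇒ q = 6/17.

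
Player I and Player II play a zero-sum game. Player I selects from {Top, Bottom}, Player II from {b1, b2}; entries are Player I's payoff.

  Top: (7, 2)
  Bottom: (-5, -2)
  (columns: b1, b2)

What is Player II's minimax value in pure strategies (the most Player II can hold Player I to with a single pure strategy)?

Column maxima: b1 → 7, b2 → 2.
The smallest of these is 2.

2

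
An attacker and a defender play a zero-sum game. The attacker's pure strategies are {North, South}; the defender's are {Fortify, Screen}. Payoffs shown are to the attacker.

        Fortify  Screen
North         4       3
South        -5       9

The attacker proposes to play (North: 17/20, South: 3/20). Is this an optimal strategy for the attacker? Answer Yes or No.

No

Against Fortify this mix gives (17/20)·4 + (3/20)·(-5) = 53/20.
Against Screen this mix gives (17/20)·3 + (3/20)·9 = 39/10.
The defender will play Fortify, holding the attacker to 53/20. Shifting weight toward the row that does better against Fortify would raise this floor (the equalizing mix achieves 17/5 against both Fortify and Screen), so the proposed strategy is not optimal.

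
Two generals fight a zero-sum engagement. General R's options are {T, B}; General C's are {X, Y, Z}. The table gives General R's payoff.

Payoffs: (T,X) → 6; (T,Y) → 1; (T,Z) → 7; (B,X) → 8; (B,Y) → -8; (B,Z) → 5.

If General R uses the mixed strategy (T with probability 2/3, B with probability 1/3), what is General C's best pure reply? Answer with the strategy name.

Y

If General C plays X, General R's expected payoff is (2/3)·6 + (1/3)·8 = 20/3.
If General C plays Y, General R's expected payoff is (2/3)·1 + (1/3)·(-8) = -2.
If General C plays Z, General R's expected payoff is (2/3)·7 + (1/3)·5 = 19/3.
General C minimizes General R's payoff; the smallest is -2, so the best response is Y.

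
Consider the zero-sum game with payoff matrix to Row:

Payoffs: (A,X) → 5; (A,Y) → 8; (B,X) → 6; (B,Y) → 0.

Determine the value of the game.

16/3

Row minima: A → 5, B → 0; maximin = 5.
Column maxima: X → 6, Y → 8; minimax = 6.
5 ≠ 6, so there is no saddle point; optimal play is mixed.
Let Row play A with probability p. Expected payoff against X: 5p + 6(1−p) = −p + 6; against Y: 8p + 0(1−p) = 8p.
Setting these equal: −p + 6 = 8p ⇒ −9p = -6 ⇒ p = 2/3, and the value is (-1)·(2/3) + 6 = 16/3.
For Column: with q = P(X), equating A's and B's payoffs gives −3q + 8 = 6q ⇒ q = 8/9.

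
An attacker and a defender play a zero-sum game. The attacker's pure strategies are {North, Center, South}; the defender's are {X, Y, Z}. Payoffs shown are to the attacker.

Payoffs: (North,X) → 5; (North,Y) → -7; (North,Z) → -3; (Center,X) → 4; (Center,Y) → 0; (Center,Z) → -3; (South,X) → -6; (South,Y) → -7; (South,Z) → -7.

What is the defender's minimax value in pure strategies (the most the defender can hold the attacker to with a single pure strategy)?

Column maxima: X → 5, Y → 0, Z → -3.
The smallest of these is -3.

-3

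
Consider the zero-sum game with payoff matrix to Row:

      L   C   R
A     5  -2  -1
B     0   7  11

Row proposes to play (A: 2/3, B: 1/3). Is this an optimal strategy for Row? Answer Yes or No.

No

Against L this mix gives (2/3)·5 + (1/3)·0 = 10/3.
Against C this mix gives (2/3)·(-2) + (1/3)·7 = 1.
Against R this mix gives (2/3)·(-1) + (1/3)·11 = 3.
Column will play C, holding Row to 1. Shifting weight toward the row that does better against C would raise this floor (the equalizing mix achieves 5/2 against both C and L), so the proposed strategy is not optimal.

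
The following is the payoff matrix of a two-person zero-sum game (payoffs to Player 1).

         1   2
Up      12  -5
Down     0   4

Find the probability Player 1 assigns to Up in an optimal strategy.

Row minima: Up → -5, Down → 0; maximin = 0.
Column maxima: 1 → 12, 2 → 4; minimax = 4.
0 ≠ 4, so there is no saddle point; optimal play is mixed.
Let Player 1 play Up with probability p. Expected payoff against 1: 12p + 0(1−p) = 12p; against 2: (-5)p + 4(1−p) = −9p + 4.
Setting these equal: 12p = −9p + 4 ⇒ 21p = 4 ⇒ p = 4/21, and the value is (12)·(4/21) = 16/7.
For Player 2: with q = P(1), equating Up's and Down's payoffs gives 17q − 5 = −4q + 4 ⇒ q = 3/7.

4/21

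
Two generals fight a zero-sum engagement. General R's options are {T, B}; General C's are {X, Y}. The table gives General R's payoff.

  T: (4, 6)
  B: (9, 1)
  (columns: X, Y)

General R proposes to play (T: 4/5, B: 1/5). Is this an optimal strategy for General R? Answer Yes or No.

Yes

Against X this mix gives (4/5)·4 + (1/5)·9 = 5.
Against Y this mix gives (4/5)·6 + (1/5)·1 = 5.
All of General C's active replies (X, Y) yield 5, and no column does worse for General R. The mix makes General C indifferent and guarantees 5, so it is optimal.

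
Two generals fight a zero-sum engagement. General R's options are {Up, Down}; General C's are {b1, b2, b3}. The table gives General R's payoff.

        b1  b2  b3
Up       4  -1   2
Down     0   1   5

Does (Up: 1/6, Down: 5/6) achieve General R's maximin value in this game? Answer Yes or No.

Against b1 this mix gives (1/6)·4 + (5/6)·0 = 2/3.
Against b2 this mix gives (1/6)·(-1) + (5/6)·1 = 2/3.
Against b3 this mix gives (1/6)·2 + (5/6)·5 = 9/2.
All of General C's active replies (b1, b2) yield 2/3, and no column does worse for General R. The mix makes General C indifferent and guarantees 2/3, so it is optimal.

Yes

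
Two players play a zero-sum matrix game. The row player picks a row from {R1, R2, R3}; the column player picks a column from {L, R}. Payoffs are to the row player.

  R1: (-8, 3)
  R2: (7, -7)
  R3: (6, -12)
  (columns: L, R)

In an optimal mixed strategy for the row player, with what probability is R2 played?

11/25

Row minima: R1 → -8, R2 → -7, R3 → -12; maximin = -7.
Column maxima: L → 7, R → 3; minimax = 3.
-7 ≠ 3, so there is no saddle point; optimal play is mixed.
R3 is strictly dominated by R2, so the row player never plays it.
On the remaining 2×2 (R1, R2 vs L, R):
Let the row player play R1 with probability p. Expected payoff against L: (-8)p + 7(1−p) = −15p + 7; against R: 3p + (-7)(1−p) = 10p − 7.
Setting these equal: −15p + 7 = 10p − 7 ⇒ −25p = -14 ⇒ p = 14/25, and the value is (-15)·(14/25) + 7 = -7/5.
For the column player: with q = P(L), equating R1's and R2's payoffs gives −11q + 3 = 14q − 7 ⇒ q = 2/5.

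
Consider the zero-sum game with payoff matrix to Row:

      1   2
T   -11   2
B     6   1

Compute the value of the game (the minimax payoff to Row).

Row minima: T → -11, B → 1; maximin = 1.
Column maxima: 1 → 6, 2 → 2; minimax = 2.
1 ≠ 2, so there is no saddle point; optimal play is mixed.
Let Row play T with probability p. Expected payoff against 1: (-11)p + 6(1−p) = −17p + 6; against 2: 2p + 1(1−p) = p + 1.
Setting these equal: −17p + 6 = p + 1 ⇒ −18p = -5 ⇒ p = 5/18, and the value is (-17)·(5/18) + 6 = 23/18.
For Column: with q = P(1), equating T's and B's payoffs gives −13q + 2 = 5q + 1 ⇒ q = 1/18.

23/18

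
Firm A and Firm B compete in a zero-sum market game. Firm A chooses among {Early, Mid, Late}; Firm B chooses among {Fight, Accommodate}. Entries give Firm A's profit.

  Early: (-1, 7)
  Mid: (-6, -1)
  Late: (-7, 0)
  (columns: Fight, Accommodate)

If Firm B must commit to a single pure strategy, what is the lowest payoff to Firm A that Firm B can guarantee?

-1

Column maxima: Fight → -1, Accommodate → 7.
The smallest of these is -1.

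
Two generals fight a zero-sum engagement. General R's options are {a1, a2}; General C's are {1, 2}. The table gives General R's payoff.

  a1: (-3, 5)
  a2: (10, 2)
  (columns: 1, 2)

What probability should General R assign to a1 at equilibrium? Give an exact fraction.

1/2

Row minima: a1 → -3, a2 → 2; maximin = 2.
Column maxima: 1 → 10, 2 → 5; minimax = 5.
2 ≠ 5, so there is no saddle point; optimal play is mixed.
Let General R play a1 with probability p. Expected payoff against 1: (-3)p + 10(1−p) = −13p + 10; against 2: 5p + 2(1−p) = 3p + 2.
Setting these equal: −13p + 10 = 3p + 2 ⇒ −16p = -8 ⇒ p = 1/2, and the value is (-13)·(1/2) + 10 = 7/2.
For General C: with q = P(1), equating a1's and a2's payoffs gives −8q + 5 = 8q + 2 ⇒ q = 3/16.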